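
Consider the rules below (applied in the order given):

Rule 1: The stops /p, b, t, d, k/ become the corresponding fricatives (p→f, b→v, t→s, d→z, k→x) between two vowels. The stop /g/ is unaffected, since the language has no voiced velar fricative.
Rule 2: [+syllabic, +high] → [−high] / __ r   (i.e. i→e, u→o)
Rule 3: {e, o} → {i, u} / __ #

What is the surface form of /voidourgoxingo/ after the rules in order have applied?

voizoorgoxingu

Rule 1 (intervocalic spirantization): /d/ is a stop between vowels /i/ and /o/, so it spirantizes to the fricative [z]. /voidourgoxingo/ → voizourgoxingo.
Rule 2 (pre-rhotic lowering): /u/ is a high vowel immediately before /r/, so it lowers to [o]. /voizourgoxingo/ → voizoorgoxingo.
Rule 3 (final vowel raising): /o/ is a mid vowel in word-final position, so it raises to [u]. /voizoorgoxingo/ → voizoorgoxingu.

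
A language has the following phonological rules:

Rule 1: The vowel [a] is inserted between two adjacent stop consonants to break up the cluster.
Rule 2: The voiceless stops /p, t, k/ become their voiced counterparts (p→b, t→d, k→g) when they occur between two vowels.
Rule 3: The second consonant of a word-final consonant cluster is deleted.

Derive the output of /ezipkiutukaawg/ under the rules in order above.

ezibagiudugaaw

Rule 1 (stop-cluster a-epenthesis): /p/ and /k/ form a stop–stop cluster, so [a] is inserted between them. /ezipkiutukaawg/ → ezipakiutukaawg.
Rule 2 (intervocalic voicing): /p/ is a voiceless stop between vowels /i/ and /a/, so it voices to [b]. /k/ is a voiceless stop between vowels /a/ and /i/, so it voices to [g]. /t/ is a voiceless stop between vowels /u/ and /u/, so it voices to [d]. /k/ is a voiceless stop between vowels /u/ and /a/, so it voices to [g]. /ezipakiutukaawg/ → ezibagiudugaawg.
Rule 3 (final cluster simplification): /g/ is the second consonant of a word-final cluster /wg/, so it deletes. /ezibagiudugaawg/ → ezibagiudugaaw.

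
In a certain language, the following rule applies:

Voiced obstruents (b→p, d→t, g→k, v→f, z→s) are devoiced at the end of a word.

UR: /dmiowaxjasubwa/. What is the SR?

dmiowaxjasubwa

No segment of /dmiowaxjasubwa/ meets the structural description of the rule, so the form surfaces unchanged.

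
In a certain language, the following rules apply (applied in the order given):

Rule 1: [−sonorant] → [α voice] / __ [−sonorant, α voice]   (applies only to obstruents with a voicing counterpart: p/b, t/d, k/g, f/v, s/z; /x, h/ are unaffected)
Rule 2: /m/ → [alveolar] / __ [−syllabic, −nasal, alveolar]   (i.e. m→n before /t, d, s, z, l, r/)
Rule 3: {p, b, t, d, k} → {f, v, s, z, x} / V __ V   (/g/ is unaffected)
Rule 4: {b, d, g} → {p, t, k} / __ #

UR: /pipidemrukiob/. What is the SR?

pifizenruxiop

Rule 1 (regressive voicing assimilation): no segment meets the environment; /pipidemrukiob/ is unchanged.
Rule 2 (nasal place assimilation): /m/ precedes the alveolar consonant /r/, so it assimilates in place to [n]. /pipidemrukiob/ → pipidenrukiob.
Rule 3 (intervocalic spirantization): /p/ is a stop between vowels /i/ and /i/, so it spirantizes to the fricative [f]. /d/ is a stop between vowels /i/ and /e/, so it spirantizes to the fricative [z]. /k/ is a stop between vowels /u/ and /i/, so it spirantizes to the fricative [x]. /pipidenrukiob/ → pifizenruxiob.
Rule 4 (final devoicing): /b/ is a voiced stop in word-final position, so it devoices to [p]. /pifizenruxiob/ → pifizenruxiop.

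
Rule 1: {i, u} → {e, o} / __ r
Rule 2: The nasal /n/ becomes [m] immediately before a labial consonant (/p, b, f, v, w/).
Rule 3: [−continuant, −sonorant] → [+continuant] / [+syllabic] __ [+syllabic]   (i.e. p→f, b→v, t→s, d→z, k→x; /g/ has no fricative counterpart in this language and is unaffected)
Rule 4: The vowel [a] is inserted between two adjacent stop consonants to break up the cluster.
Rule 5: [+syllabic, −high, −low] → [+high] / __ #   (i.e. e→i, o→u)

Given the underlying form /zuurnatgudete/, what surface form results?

zuornataguzesi

Rule 1 (pre-rhotic lowering): /u/ is a high vowel immediately before /r/, so it lowers to [o]. /zuurnatgudete/ → zuornatgudete.
Rule 2 (nasal place assimilation): no segment meets the environment; /zuornatgudete/ is unchanged.
Rule 3 (intervocalic spirantization): /d/ is a stop between vowels /u/ and /e/, so it spirantizes to the fricative [z]. /t/ is a stop between vowels /e/ and /e/, so it spirantizes to the fricative [s]. /zuornatgudete/ → zuornatguzese.
Rule 4 (stop-cluster a-epenthesis): /t/ and /g/ form a stop–stop cluster, so [a] is inserted between them. /zuornatguzese/ → zuornataguzese.
Rule 5 (final vowel raising): /e/ is a mid vowel in word-final position, so it raises to [i]. /zuornataguzese/ → zuornataguzesi.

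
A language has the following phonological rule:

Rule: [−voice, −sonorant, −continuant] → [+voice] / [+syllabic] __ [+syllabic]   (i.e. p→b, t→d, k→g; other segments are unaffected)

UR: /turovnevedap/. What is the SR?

turovnevedap

No segment of /turovnevedap/ meets the structural description of the rule, so the form surfaces unchanged.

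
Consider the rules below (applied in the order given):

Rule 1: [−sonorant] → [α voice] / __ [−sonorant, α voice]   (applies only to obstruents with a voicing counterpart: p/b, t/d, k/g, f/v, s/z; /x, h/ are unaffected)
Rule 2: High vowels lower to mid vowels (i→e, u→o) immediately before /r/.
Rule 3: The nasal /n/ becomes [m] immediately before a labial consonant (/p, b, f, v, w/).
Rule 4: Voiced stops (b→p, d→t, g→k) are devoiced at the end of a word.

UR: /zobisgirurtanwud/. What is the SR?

Rule 1 (regressive voicing assimilation): /s/ precedes the voiced obstruent /g/, so it voices to [z] by assimilation. /zobisgirurtanwud/ → zobizgirurtanwud.
Rule 2 (pre-rhotic lowering): /i/ is a high vowel immediately before /r/, so it lowers to [e]. /u/ is a high vowel immediately before /r/, so it lowers to [o]. /zobizgirurtanwud/ → zobizgerortanwud.
Rule 3 (nasal place assimilation): /n/ precedes the labial consonant /w/, so it assimilates in place to [m]. /zobizgerortanwud/ → zobizgerortamwud.
Rule 4 (final devoicing): /d/ is a voiced stop in word-final position, so it devoices to [t]. /zobizgerortamwud/ → zobizgerortamwut.

zobizgerortamwut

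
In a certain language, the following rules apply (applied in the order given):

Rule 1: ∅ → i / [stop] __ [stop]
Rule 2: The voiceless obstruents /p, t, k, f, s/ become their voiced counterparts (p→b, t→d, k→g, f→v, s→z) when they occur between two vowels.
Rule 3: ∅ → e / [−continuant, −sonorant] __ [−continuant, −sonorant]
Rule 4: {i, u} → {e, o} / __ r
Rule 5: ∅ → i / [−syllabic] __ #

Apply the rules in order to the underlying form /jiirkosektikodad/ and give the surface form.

Rule 1 (stop-cluster i-epenthesis): /k/ and /t/ form a stop–stop cluster, so [i] is inserted between them. /jiirkosektikodad/ → jiirkosekitikodad.
Rule 2 (intervocalic voicing): /s/ is a voiceless obstruent between vowels /o/ and /e/, so it voices to [z]. /k/ is a voiceless obstruent between vowels /e/ and /i/, so it voices to [g]. /t/ is a voiceless obstruent between vowels /i/ and /i/, so it voices to [d]. /k/ is a voiceless obstruent between vowels /i/ and /o/, so it voices to [g]. /jiirkosekitikodad/ → jiirkozegidigodad.
Rule 3 (stop-cluster e-epenthesis): no segment meets the environment; /jiirkozegidigodad/ is unchanged.
Rule 4 (pre-rhotic lowering): /i/ is a high vowel immediately before /r/, so it lowers to [e]. /jiirkozegidigodad/ → jierkozegidigodad.
Rule 5 (final i-epenthesis): the form ends in the consonant /d/, so [i] is inserted word-finally. /jierkozegidigodad/ → jierkozegidigodadi.

jierkozegidigodadi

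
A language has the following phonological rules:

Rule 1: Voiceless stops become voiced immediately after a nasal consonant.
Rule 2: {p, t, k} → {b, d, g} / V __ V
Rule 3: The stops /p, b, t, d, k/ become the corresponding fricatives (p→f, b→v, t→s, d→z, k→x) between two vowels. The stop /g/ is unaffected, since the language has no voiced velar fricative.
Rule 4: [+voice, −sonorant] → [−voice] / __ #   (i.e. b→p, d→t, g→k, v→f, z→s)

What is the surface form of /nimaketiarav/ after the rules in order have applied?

Rule 1 (post-nasal voicing): no segment meets the environment; /nimaketiarav/ is unchanged.
Rule 2 (intervocalic voicing): /k/ is a voiceless stop between vowels /a/ and /e/, so it voices to [g]. /t/ is a voiceless stop between vowels /e/ and /i/, so it voices to [d]. /nimaketiarav/ → nimagediarav.
Rule 3 (intervocalic spirantization): /d/ is a stop between vowels /e/ and /i/, so it spirantizes to the fricative [z]. /nimagediarav/ → nimageziarav.
Rule 4 (final devoicing): /v/ is a voiced obstruent in word-final position, so it devoices to [f]. /nimageziarav/ → nimageziaraf.

nimageziaraf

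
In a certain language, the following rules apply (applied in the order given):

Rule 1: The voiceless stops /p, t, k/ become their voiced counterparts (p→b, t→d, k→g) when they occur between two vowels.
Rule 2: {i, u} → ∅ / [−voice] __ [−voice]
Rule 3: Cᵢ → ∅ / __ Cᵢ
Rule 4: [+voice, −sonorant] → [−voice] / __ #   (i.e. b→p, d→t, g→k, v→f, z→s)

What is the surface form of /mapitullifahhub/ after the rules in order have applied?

Rule 1 (intervocalic voicing): /p/ is a voiceless stop between vowels /a/ and /i/, so it voices to [b]. /t/ is a voiceless stop between vowels /i/ and /u/, so it voices to [d]. /mapitullifahhub/ → mabidullifahhub.
Rule 2 (high vowel syncope): no segment meets the environment; /mabidullifahhub/ is unchanged.
Rule 3 (degemination): /ll/ is a geminate; the first /l/ deletes. /hh/ is a geminate; the first /h/ deletes. /mabidullifahhub/ → mabidulifahub.
Rule 4 (final devoicing): /b/ is a voiced obstruent in word-final position, so it devoices to [p]. /mabidulifahub/ → mabidulifahup.

mabidulifahup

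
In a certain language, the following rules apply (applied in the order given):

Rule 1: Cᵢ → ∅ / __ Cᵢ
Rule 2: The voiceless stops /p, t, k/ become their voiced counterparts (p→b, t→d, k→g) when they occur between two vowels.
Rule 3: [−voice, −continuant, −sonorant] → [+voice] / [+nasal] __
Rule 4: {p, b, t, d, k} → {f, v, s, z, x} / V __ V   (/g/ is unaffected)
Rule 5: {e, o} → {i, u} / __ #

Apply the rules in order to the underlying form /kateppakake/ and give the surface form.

Rule 1 (degemination): /pp/ is a geminate; the first /p/ deletes. /kateppakake/ → katepakake.
Rule 2 (intervocalic voicing): /t/ is a voiceless stop between vowels /a/ and /e/, so it voices to [d]. /p/ is a voiceless stop between vowels /e/ and /a/, so it voices to [b]. /k/ is a voiceless stop between vowels /a/ and /a/, so it voices to [g]. /k/ is a voiceless stop between vowels /a/ and /e/, so it voices to [g]. /katepakake/ → kadebagage.
Rule 3 (post-nasal voicing): no segment meets the environment; /kadebagage/ is unchanged.
Rule 4 (intervocalic spirantization): /d/ is a stop between vowels /a/ and /e/, so it spirantizes to the fricative [z]. /b/ is a stop between vowels /e/ and /a/, so it spirantizes to the fricative [v]. /kadebagage/ → kazevagage.
Rule 5 (final vowel raising): /e/ is a mid vowel in word-final position, so it raises to [i]. /kazevagage/ → kazevagagi.

kazevagagi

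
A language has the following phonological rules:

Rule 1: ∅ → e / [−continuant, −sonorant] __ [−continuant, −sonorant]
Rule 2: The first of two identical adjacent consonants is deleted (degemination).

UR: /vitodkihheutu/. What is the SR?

vitodekiheutu

Rule 1 (stop-cluster e-epenthesis): /d/ and /k/ form a stop–stop cluster, so [e] is inserted between them. /vitodkihheutu/ → vitodekihheutu.
Rule 2 (degemination): /hh/ is a geminate; the first /h/ deletes. /vitodekihheutu/ → vitodekiheutu.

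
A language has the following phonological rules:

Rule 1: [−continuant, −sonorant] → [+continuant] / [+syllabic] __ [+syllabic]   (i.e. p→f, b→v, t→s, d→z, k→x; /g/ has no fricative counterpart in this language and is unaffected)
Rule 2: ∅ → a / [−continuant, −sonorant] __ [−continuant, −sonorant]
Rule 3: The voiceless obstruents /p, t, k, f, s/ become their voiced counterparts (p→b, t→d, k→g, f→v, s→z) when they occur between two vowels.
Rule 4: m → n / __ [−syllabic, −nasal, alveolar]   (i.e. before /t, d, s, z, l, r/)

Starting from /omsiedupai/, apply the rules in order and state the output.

Rule 1 (intervocalic spirantization): /d/ is a stop between vowels /e/ and /u/, so it spirantizes to the fricative [z]. /p/ is a stop between vowels /u/ and /a/, so it spirantizes to the fricative [f]. /omsiedupai/ → omsiezufai.
Rule 2 (stop-cluster a-epenthesis): no segment meets the environment; /omsiezufai/ is unchanged.
Rule 3 (intervocalic voicing): /f/ is a voiceless obstruent between vowels /u/ and /a/, so it voices to [v]. /omsiezufai/ → omsiezuvai.
Rule 4 (nasal place assimilation): /m/ precedes the alveolar consonant /s/, so it assimilates in place to [n]. /omsiezuvai/ → onsiezuvai.

onsiezuvai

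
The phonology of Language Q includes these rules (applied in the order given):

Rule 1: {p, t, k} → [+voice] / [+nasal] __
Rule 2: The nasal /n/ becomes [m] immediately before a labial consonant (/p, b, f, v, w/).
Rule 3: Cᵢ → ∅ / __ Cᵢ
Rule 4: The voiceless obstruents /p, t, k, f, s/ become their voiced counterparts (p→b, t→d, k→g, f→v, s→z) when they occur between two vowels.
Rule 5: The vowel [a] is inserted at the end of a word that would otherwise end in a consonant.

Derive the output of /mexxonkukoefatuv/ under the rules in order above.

mexongugoevaduva

Rule 1 (post-nasal voicing): /k/ is a voiceless stop immediately after the nasal /n/, so it voices to [g]. /mexxonkukoefatuv/ → mexxongukoefatuv.
Rule 2 (nasal place assimilation): no segment meets the environment; /mexxongukoefatuv/ is unchanged.
Rule 3 (degemination): /xx/ is a geminate; the first /x/ deletes. /mexxongukoefatuv/ → mexongukoefatuv.
Rule 4 (intervocalic voicing): /k/ is a voiceless obstruent between vowels /u/ and /o/, so it voices to [g]. /f/ is a voiceless obstruent between vowels /e/ and /a/, so it voices to [v]. /t/ is a voiceless obstruent between vowels /a/ and /u/, so it voices to [d]. /mexongukoefatuv/ → mexongugoevaduv.
Rule 5 (final a-epenthesis): the form ends in the consonant /v/, so [a] is inserted word-finally. /mexongugoevaduv/ → mexongugoevaduva.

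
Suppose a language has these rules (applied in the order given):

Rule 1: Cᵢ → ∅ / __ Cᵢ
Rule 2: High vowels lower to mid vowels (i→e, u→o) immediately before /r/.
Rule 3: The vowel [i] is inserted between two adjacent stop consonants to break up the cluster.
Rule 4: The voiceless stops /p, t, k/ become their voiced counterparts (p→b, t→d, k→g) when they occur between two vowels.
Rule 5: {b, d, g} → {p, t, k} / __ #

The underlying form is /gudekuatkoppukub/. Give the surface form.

Rule 1 (degemination): /pp/ is a geminate; the first /p/ deletes. /gudekuatkoppukub/ → gudekuatkopukub.
Rule 2 (pre-rhotic lowering): no segment meets the environment; /gudekuatkopukub/ is unchanged.
Rule 3 (stop-cluster i-epenthesis): /t/ and /k/ form a stop–stop cluster, so [i] is inserted between them. /gudekuatkopukub/ → gudekuatikopukub.
Rule 4 (intervocalic voicing): /k/ is a voiceless stop between vowels /e/ and /u/, so it voices to [g]. /t/ is a voiceless stop between vowels /a/ and /i/, so it voices to [d]. /k/ is a voiceless stop between vowels /i/ and /o/, so it voices to [g]. /p/ is a voiceless stop between vowels /o/ and /u/, so it voices to [b]. /k/ is a voiceless stop between vowels /u/ and /u/, so it voices to [g]. /gudekuatikopukub/ → gudeguadigobugub.
Rule 5 (final devoicing): /b/ is a voiced stop in word-final position, so it devoices to [p]. /gudeguadigobugub/ → gudeguadigobugup.

gudeguadigobugup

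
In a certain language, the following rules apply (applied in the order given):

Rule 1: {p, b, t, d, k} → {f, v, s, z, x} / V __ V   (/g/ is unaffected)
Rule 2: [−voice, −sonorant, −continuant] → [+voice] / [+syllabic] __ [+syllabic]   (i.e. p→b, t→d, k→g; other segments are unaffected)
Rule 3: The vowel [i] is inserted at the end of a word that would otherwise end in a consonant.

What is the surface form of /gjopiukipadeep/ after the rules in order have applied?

gjofiuxifazeepi

Rule 1 (intervocalic spirantization): /p/ is a stop between vowels /o/ and /i/, so it spirantizes to the fricative [f]. /k/ is a stop between vowels /u/ and /i/, so it spirantizes to the fricative [x]. /p/ is a stop between vowels /i/ and /a/, so it spirantizes to the fricative [f]. /d/ is a stop between vowels /a/ and /e/, so it spirantizes to the fricative [z]. /gjopiukipadeep/ → gjofiuxifazeep.
Rule 2 (intervocalic voicing): no segment meets the environment; /gjofiuxifazeep/ is unchanged.
Rule 3 (final i-epenthesis): the form ends in the consonant /p/, so [i] is inserted word-finally. /gjofiuxifazeep/ → gjofiuxifazeepi.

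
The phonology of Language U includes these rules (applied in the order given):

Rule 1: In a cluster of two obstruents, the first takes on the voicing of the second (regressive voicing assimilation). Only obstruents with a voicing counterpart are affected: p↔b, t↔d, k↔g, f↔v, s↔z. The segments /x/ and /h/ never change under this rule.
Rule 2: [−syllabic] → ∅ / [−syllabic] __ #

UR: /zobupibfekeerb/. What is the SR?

zobupipfekeer

Rule 1 (regressive voicing assimilation): /b/ precedes the voiceless obstruent /f/, so it devoices to [p] by assimilation. /zobupibfekeerb/ → zobupipfekeerb.
Rule 2 (final cluster simplification): /b/ is the second consonant of a word-final cluster /rb/, so it deletes. /zobupipfekeerb/ → zobupipfekeer.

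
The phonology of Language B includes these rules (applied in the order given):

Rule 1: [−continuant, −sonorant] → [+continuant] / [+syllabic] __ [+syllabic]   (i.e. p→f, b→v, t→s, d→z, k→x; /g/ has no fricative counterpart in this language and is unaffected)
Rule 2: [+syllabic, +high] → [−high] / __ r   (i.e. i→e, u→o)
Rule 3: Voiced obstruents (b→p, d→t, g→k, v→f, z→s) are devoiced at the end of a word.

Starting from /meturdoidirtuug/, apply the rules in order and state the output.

Rule 1 (intervocalic spirantization): /t/ is a stop between vowels /e/ and /u/, so it spirantizes to the fricative [s]. /d/ is a stop between vowels /i/ and /i/, so it spirantizes to the fricative [z]. /meturdoidirtuug/ → mesurdoizirtuug.
Rule 2 (pre-rhotic lowering): /u/ is a high vowel immediately before /r/, so it lowers to [o]. /i/ is a high vowel immediately before /r/, so it lowers to [e]. /mesurdoizirtuug/ → mesordoizertuug.
Rule 3 (final devoicing): /g/ is a voiced obstruent in word-final position, so it devoices to [k]. /mesordoizertuug/ → mesordoizertuuk.

mesordoizertuuk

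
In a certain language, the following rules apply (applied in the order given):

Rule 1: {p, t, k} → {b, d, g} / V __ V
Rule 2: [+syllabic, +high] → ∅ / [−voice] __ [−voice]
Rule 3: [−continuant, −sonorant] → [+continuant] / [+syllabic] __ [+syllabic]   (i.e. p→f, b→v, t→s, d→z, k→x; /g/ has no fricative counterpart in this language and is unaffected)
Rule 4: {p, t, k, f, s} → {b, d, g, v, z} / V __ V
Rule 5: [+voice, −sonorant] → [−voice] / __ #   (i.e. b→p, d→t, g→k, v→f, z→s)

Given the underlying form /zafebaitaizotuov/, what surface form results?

zavevaizaizozuof

Rule 1 (intervocalic voicing): /t/ is a voiceless stop between vowels /i/ and /a/, so it voices to [d]. /t/ is a voiceless stop between vowels /o/ and /u/, so it voices to [d]. /zafebaitaizotuov/ → zafebaidaizoduov.
Rule 2 (high vowel syncope): no segment meets the environment; /zafebaidaizoduov/ is unchanged.
Rule 3 (intervocalic spirantization): /b/ is a stop between vowels /e/ and /a/, so it spirantizes to the fricative [v]. /d/ is a stop between vowels /i/ and /a/, so it spirantizes to the fricative [z]. /d/ is a stop between vowels /o/ and /u/, so it spirantizes to the fricative [z]. /zafebaidaizoduov/ → zafevaizaizozuov.
Rule 4 (intervocalic voicing): /f/ is a voiceless obstruent between vowels /a/ and /e/, so it voices to [v]. /zafevaizaizozuov/ → zavevaizaizozuov.
Rule 5 (final devoicing): /v/ is a voiced obstruent in word-final position, so it devoices to [f]. /zavevaizaizozuov/ → zavevaizaizozuof.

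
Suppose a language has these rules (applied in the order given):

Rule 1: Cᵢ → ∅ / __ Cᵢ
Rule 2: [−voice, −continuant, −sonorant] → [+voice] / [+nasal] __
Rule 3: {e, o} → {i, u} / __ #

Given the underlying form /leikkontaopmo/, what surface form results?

Rule 1 (degemination): /kk/ is a geminate; the first /k/ deletes. /leikkontaopmo/ → leikontaopmo.
Rule 2 (post-nasal voicing): /t/ is a voiceless stop immediately after the nasal /n/, so it voices to [d]. /leikontaopmo/ → leikondaopmo.
Rule 3 (final vowel raising): /o/ is a mid vowel in word-final position, so it raises to [u]. /leikondaopmo/ → leikondaopmu.

leikondaopmu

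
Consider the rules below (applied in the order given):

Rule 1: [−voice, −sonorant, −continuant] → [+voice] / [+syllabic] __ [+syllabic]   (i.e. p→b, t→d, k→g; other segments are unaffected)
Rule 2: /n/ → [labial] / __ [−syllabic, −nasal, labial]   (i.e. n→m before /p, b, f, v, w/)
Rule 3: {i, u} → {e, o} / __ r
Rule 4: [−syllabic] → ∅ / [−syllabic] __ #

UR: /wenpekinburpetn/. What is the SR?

wempegimborpet

Rule 1 (intervocalic voicing): /k/ is a voiceless stop between vowels /e/ and /i/, so it voices to [g]. /wenpekinburpetn/ → wenpeginburpetn.
Rule 2 (nasal place assimilation): /n/ precedes the labial consonant /p/, so it assimilates in place to [m]. /n/ precedes the labial consonant /b/, so it assimilates in place to [m]. /wenpeginburpetn/ → wempegimburpetn.
Rule 3 (pre-rhotic lowering): /u/ is a high vowel immediately before /r/, so it lowers to [o]. /wempegimburpetn/ → wempegimborpetn.
Rule 4 (final cluster simplification): /n/ is the second consonant of a word-final cluster /tn/, so it deletes. /wempegimborpetn/ → wempegimborpet.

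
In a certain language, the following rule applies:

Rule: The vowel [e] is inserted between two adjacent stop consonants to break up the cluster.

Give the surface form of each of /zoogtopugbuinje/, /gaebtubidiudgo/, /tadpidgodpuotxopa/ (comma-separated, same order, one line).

zoogetopugebuinje, gaebetubidiudego, tadepidegodepuotxopa

/zoogtopugbuinje/: /g/ and /t/ form a stop–stop cluster, so [e] is inserted between them. /g/ and /b/ form a stop–stop cluster, so [e] is inserted between them. → [zoogetopugebuinje].
/gaebtubidiudgo/: /b/ and /t/ form a stop–stop cluster, so [e] is inserted between them. /d/ and /g/ form a stop–stop cluster, so [e] is inserted between them. → [gaebetubidiudego].
/tadpidgodpuotxopa/: /d/ and /p/ form a stop–stop cluster, so [e] is inserted between them. /d/ and /g/ form a stop–stop cluster, so [e] is inserted between them. /d/ and /p/ form a stop–stop cluster, so [e] is inserted between them. → [tadepidegodepuotxopa].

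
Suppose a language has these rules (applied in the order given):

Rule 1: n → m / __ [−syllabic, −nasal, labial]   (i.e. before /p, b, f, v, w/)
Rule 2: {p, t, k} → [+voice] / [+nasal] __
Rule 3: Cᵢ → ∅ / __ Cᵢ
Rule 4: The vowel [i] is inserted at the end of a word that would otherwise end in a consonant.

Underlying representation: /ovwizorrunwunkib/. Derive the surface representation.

Rule 1 (nasal place assimilation): /n/ precedes the labial consonant /w/, so it assimilates in place to [m]. /ovwizorrunwunkib/ → ovwizorrumwunkib.
Rule 2 (post-nasal voicing): /k/ is a voiceless stop immediately after the nasal /n/, so it voices to [g]. /ovwizorrumwunkib/ → ovwizorrumwungib.
Rule 3 (degemination): /rr/ is a geminate; the first /r/ deletes. /ovwizorrumwungib/ → ovwizorumwungib.
Rule 4 (final i-epenthesis): the form ends in the consonant /b/, so [i] is inserted word-finally. /ovwizorumwungib/ → ovwizorumwungibi.

ovwizorumwungibi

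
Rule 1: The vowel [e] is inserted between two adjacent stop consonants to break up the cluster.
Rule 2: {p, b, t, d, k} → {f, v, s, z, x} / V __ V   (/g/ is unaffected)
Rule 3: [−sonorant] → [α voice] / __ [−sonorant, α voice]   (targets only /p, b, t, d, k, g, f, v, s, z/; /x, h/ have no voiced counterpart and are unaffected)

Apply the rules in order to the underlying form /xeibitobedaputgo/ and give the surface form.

xeivisovezafusego

Rule 1 (stop-cluster e-epenthesis): /t/ and /g/ form a stop–stop cluster, so [e] is inserted between them. /xeibitobedaputgo/ → xeibitobedaputego.
Rule 2 (intervocalic spirantization): /b/ is a stop between vowels /i/ and /i/, so it spirantizes to the fricative [v]. /t/ is a stop between vowels /i/ and /o/, so it spirantizes to the fricative [s]. /b/ is a stop between vowels /o/ and /e/, so it spirantizes to the fricative [v]. /d/ is a stop between vowels /e/ and /a/, so it spirantizes to the fricative [z]. /p/ is a stop between vowels /a/ and /u/, so it spirantizes to the fricative [f]. /t/ is a stop between vowels /u/ and /e/, so it spirantizes to the fricative [s]. /xeibitobedaputego/ → xeivisovezafusego.
Rule 3 (regressive voicing assimilation): no segment meets the environment; /xeivisovezafusego/ is unchanged.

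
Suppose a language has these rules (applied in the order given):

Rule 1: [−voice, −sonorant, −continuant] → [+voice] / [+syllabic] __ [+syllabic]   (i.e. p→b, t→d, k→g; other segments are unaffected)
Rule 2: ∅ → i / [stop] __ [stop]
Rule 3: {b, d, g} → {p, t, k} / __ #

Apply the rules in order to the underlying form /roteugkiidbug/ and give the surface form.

rodeugikiidibuk

Rule 1 (intervocalic voicing): /t/ is a voiceless stop between vowels /o/ and /e/, so it voices to [d]. /roteugkiidbug/ → rodeugkiidbug.
Rule 2 (stop-cluster i-epenthesis): /g/ and /k/ form a stop–stop cluster, so [i] is inserted between them. /d/ and /b/ form a stop–stop cluster, so [i] is inserted between them. /rodeugkiidbug/ → rodeugikiidibug.
Rule 3 (final devoicing): /g/ is a voiced stop in word-final position, so it devoices to [k]. /rodeugikiidibug/ → rodeugikiidibuk.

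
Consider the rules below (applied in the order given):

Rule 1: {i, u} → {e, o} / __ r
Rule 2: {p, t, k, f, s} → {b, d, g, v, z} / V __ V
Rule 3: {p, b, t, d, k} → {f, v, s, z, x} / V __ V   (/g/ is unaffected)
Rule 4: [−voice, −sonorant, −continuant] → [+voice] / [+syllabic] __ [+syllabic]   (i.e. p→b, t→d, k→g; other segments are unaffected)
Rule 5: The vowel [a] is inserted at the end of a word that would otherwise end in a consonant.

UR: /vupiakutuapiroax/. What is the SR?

vuviaguzuaveroaxa

Rule 1 (pre-rhotic lowering): /i/ is a high vowel immediately before /r/, so it lowers to [e]. /vupiakutuapiroax/ → vupiakutuaperoax.
Rule 2 (intervocalic voicing): /p/ is a voiceless obstruent between vowels /u/ and /i/, so it voices to [b]. /k/ is a voiceless obstruent between vowels /a/ and /u/, so it voices to [g]. /t/ is a voiceless obstruent between vowels /u/ and /u/, so it voices to [d]. /p/ is a voiceless obstruent between vowels /a/ and /e/, so it voices to [b]. /vupiakutuaperoax/ → vubiaguduaberoax.
Rule 3 (intervocalic spirantization): /b/ is a stop between vowels /u/ and /i/, so it spirantizes to the fricative [v]. /d/ is a stop between vowels /u/ and /u/, so it spirantizes to the fricative [z]. /b/ is a stop between vowels /a/ and /e/, so it spirantizes to the fricative [v]. /vubiaguduaberoax/ → vuviaguzuaveroax.
Rule 4 (intervocalic voicing): no segment meets the environment; /vuviaguzuaveroax/ is unchanged.
Rule 5 (final a-epenthesis): the form ends in the consonant /x/, so [a] is inserted word-finally. /vuviaguzuaveroax/ → vuviaguzuaveroaxa.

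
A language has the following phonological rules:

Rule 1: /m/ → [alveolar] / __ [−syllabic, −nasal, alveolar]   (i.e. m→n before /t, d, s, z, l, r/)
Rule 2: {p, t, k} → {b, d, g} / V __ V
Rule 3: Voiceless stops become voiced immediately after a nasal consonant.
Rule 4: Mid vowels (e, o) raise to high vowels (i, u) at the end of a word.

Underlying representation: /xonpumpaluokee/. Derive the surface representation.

Rule 1 (nasal place assimilation): no segment meets the environment; /xonpumpaluokee/ is unchanged.
Rule 2 (intervocalic voicing): /k/ is a voiceless stop between vowels /o/ and /e/, so it voices to [g]. /xonpumpaluokee/ → xonpumpaluogee.
Rule 3 (post-nasal voicing): /p/ is a voiceless stop immediately after the nasal /n/, so it voices to [b]. /p/ is a voiceless stop immediately after the nasal /m/, so it voices to [b]. /xonpumpaluogee/ → xonbumbaluogee.
Rule 4 (final vowel raising): /e/ is a mid vowel in word-final position, so it raises to [i]. /xonbumbaluogee/ → xonbumbaluogei.

xonbumbaluogei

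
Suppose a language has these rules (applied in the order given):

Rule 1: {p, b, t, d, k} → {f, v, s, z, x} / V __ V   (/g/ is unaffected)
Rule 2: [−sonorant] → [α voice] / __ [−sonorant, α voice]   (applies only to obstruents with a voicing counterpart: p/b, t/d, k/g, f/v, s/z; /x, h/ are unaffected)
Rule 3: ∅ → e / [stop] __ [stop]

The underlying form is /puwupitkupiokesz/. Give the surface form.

Rule 1 (intervocalic spirantization): /p/ is a stop between vowels /u/ and /i/, so it spirantizes to the fricative [f]. /p/ is a stop between vowels /u/ and /i/, so it spirantizes to the fricative [f]. /k/ is a stop between vowels /o/ and /e/, so it spirantizes to the fricative [x]. /puwupitkupiokesz/ → puwufitkufioxesz.
Rule 2 (regressive voicing assimilation): /s/ precedes the voiced obstruent /z/, so it voices to [z] by assimilation. /puwufitkufioxesz/ → puwufitkufioxezz.
Rule 3 (stop-cluster e-epenthesis): /t/ and /k/ form a stop–stop cluster, so [e] is inserted between them. /puwufitkufioxezz/ → puwufitekufioxezz.

puwufitekufioxezz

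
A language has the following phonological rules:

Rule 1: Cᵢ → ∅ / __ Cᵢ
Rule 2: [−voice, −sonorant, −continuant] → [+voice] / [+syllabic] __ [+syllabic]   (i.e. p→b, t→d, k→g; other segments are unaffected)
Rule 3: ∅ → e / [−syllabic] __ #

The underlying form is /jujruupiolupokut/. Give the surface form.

jujruubiolubogute

Rule 1 (degemination): no segment meets the environment; /jujruupiolupokut/ is unchanged.
Rule 2 (intervocalic voicing): /p/ is a voiceless stop between vowels /u/ and /i/, so it voices to [b]. /p/ is a voiceless stop between vowels /u/ and /o/, so it voices to [b]. /k/ is a voiceless stop between vowels /o/ and /u/, so it voices to [g]. /jujruupiolupokut/ → jujruubiolubogut.
Rule 3 (final e-epenthesis): the form ends in the consonant /t/, so [e] is inserted word-finally. /jujruubiolubogut/ → jujruubiolubogute.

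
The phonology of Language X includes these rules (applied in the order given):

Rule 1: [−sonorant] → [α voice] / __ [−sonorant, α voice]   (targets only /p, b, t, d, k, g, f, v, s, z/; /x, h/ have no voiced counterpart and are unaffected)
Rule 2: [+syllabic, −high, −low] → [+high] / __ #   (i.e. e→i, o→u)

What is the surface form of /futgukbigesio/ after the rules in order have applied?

Rule 1 (regressive voicing assimilation): /t/ precedes the voiced obstruent /g/, so it voices to [d] by assimilation. /k/ precedes the voiced obstruent /b/, so it voices to [g] by assimilation. /futgukbigesio/ → fudgugbigesio.
Rule 2 (final vowel raising): /o/ is a mid vowel in word-final position, so it raises to [u]. /fudgugbigesio/ → fudgugbigesiu.

fudgugbigesiu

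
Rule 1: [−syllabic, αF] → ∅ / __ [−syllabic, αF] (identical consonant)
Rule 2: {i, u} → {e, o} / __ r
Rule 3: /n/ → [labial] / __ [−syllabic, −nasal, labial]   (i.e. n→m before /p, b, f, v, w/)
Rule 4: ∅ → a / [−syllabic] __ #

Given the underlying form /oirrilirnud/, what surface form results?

Rule 1 (degemination): /rr/ is a geminate; the first /r/ deletes. /oirrilirnud/ → oirilirnud.
Rule 2 (pre-rhotic lowering): /i/ is a high vowel immediately before /r/, so it lowers to [e]. /i/ is a high vowel immediately before /r/, so it lowers to [e]. /oirilirnud/ → oerilernud.
Rule 3 (nasal place assimilation): no segment meets the environment; /oerilernud/ is unchanged.
Rule 4 (final a-epenthesis): the form ends in the consonant /d/, so [a] is inserted word-finally. /oerilernud/ → oerilernuda.

oerilernuda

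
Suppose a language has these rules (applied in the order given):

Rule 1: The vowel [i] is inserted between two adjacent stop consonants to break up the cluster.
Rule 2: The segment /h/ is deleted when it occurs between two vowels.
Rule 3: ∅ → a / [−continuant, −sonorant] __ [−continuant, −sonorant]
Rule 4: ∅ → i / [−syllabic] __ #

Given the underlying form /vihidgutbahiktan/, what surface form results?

Rule 1 (stop-cluster i-epenthesis): /d/ and /g/ form a stop–stop cluster, so [i] is inserted between them. /t/ and /b/ form a stop–stop cluster, so [i] is inserted between them. /k/ and /t/ form a stop–stop cluster, so [i] is inserted between them. /vihidgutbahiktan/ → vihidigutibahikitan.
Rule 2 (intervocalic h-deletion): /h/ occurs between vowels /i/ and /i/, so it deletes. /h/ occurs between vowels /a/ and /i/, so it deletes. /vihidigutibahikitan/ → viidigutibaikitan.
Rule 3 (stop-cluster a-epenthesis): no segment meets the environment; /viidigutibaikitan/ is unchanged.
Rule 4 (final i-epenthesis): the form ends in the consonant /n/, so [i] is inserted word-finally. /viidigutibaikitan/ → viidigutibaikitani.

viidigutibaikitani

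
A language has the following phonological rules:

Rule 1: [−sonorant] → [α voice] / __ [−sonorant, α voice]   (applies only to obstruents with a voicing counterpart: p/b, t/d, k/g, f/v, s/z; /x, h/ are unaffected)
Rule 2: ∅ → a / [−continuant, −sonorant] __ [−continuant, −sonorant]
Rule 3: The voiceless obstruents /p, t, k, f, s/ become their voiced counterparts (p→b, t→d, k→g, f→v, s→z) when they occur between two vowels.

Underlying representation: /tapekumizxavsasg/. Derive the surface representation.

tabegumisxafsazg

Rule 1 (regressive voicing assimilation): /z/ precedes the voiceless obstruent /x/, so it devoices to [s] by assimilation. /v/ precedes the voiceless obstruent /s/, so it devoices to [f] by assimilation. /s/ precedes the voiced obstruent /g/, so it voices to [z] by assimilation. /tapekumizxavsasg/ → tapekumisxafsazg.
Rule 2 (stop-cluster a-epenthesis): no segment meets the environment; /tapekumisxafsazg/ is unchanged.
Rule 3 (intervocalic voicing): /p/ is a voiceless obstruent between vowels /a/ and /e/, so it voices to [b]. /k/ is a voiceless obstruent between vowels /e/ and /u/, so it voices to [g]. /tapekumisxafsazg/ → tabegumisxafsazg.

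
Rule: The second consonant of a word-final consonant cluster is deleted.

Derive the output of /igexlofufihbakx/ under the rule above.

/x/ is the second consonant of a word-final cluster /kx/, so it deletes.
Surface form: [igexlofufihbak].

igexlofufihbak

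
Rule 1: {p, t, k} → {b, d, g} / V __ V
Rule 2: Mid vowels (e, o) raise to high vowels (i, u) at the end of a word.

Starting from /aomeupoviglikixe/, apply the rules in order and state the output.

Rule 1 (intervocalic voicing): /p/ is a voiceless stop between vowels /u/ and /o/, so it voices to [b]. /k/ is a voiceless stop between vowels /i/ and /i/, so it voices to [g]. /aomeupoviglikixe/ → aomeubovigligixe.
Rule 2 (final vowel raising): /e/ is a mid vowel in word-final position, so it raises to [i]. /aomeubovigligixe/ → aomeubovigligixi.

aomeubovigligixi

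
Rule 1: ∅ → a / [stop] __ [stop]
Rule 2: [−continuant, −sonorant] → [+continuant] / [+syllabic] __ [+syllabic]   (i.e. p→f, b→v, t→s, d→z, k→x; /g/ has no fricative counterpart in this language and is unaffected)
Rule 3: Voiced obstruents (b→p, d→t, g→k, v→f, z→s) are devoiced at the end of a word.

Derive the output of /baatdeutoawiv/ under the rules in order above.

baasazeusoawif

Rule 1 (stop-cluster a-epenthesis): /t/ and /d/ form a stop–stop cluster, so [a] is inserted between them. /baatdeutoawiv/ → baatadeutoawiv.
Rule 2 (intervocalic spirantization): /t/ is a stop between vowels /a/ and /a/, so it spirantizes to the fricative [s]. /d/ is a stop between vowels /a/ and /e/, so it spirantizes to the fricative [z]. /t/ is a stop between vowels /u/ and /o/, so it spirantizes to the fricative [s]. /baatadeutoawiv/ → baasazeusoawiv.
Rule 3 (final devoicing): /v/ is a voiced obstruent in word-final position, so it devoices to [f]. /baasazeusoawiv/ → baasazeusoawif.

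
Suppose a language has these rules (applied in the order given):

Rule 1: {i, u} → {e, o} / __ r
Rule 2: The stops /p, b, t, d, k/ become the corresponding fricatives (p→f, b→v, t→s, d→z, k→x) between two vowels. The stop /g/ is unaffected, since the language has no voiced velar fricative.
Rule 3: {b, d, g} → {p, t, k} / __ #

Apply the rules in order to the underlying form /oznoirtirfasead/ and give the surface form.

Rule 1 (pre-rhotic lowering): /i/ is a high vowel immediately before /r/, so it lowers to [e]. /i/ is a high vowel immediately before /r/, so it lowers to [e]. /oznoirtirfasead/ → oznoerterfasead.
Rule 2 (intervocalic spirantization): no segment meets the environment; /oznoerterfasead/ is unchanged.
Rule 3 (final devoicing): /d/ is a voiced stop in word-final position, so it devoices to [t]. /oznoerterfasead/ → oznoerterfaseat.

oznoerterfaseat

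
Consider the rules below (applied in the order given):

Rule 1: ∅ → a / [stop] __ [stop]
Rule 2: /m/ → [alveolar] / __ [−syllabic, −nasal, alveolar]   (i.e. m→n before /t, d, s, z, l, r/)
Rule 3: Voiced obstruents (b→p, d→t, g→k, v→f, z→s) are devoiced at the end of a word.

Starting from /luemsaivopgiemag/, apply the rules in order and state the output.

luensaivopagiemak

Rule 1 (stop-cluster a-epenthesis): /p/ and /g/ form a stop–stop cluster, so [a] is inserted between them. /luemsaivopgiemag/ → luemsaivopagiemag.
Rule 2 (nasal place assimilation): /m/ precedes the alveolar consonant /s/, so it assimilates in place to [n]. /luemsaivopagiemag/ → luensaivopagiemag.
Rule 3 (final devoicing): /g/ is a voiced obstruent in word-final position, so it devoices to [k]. /luensaivopagiemag/ → luensaivopagiemak.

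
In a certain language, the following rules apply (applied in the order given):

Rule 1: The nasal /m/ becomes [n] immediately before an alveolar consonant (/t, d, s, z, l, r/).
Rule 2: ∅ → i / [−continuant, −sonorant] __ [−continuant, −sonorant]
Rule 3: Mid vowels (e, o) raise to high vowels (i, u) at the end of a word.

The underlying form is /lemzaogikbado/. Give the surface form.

lenzaogikibadu

Rule 1 (nasal place assimilation): /m/ precedes the alveolar consonant /z/, so it assimilates in place to [n]. /lemzaogikbado/ → lenzaogikbado.
Rule 2 (stop-cluster i-epenthesis): /k/ and /b/ form a stop–stop cluster, so [i] is inserted between them. /lenzaogikbado/ → lenzaogikibado.
Rule 3 (final vowel raising): /o/ is a mid vowel in word-final position, so it raises to [u]. /lenzaogikibado/ → lenzaogikibadu.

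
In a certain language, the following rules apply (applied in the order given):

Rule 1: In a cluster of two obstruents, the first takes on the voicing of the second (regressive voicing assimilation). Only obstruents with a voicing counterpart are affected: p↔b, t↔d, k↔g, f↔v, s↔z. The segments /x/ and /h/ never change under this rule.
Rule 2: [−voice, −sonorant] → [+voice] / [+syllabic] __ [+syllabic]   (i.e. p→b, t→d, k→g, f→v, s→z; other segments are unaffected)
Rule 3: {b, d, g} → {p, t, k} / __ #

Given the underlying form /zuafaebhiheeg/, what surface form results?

zuavaephiheek

Rule 1 (regressive voicing assimilation): /b/ precedes the voiceless obstruent /h/, so it devoices to [p] by assimilation. /zuafaebhiheeg/ → zuafaephiheeg.
Rule 2 (intervocalic voicing): /f/ is a voiceless obstruent between vowels /a/ and /a/, so it voices to [v]. /zuafaephiheeg/ → zuavaephiheeg.
Rule 3 (final devoicing): /g/ is a voiced stop in word-final position, so it devoices to [k]. /zuavaephiheeg/ → zuavaephiheek.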